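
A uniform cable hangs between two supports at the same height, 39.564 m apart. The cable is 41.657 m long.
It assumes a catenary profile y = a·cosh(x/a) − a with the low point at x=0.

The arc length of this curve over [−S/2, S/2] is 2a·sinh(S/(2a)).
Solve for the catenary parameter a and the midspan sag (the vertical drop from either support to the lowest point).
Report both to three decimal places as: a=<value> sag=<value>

seed: a₀ = √(S³/(24(L−S))) = √(39.564³/(24·2.093)) = 35.112363
iter 1: u=0.563391  f(a)=+3.347e-02  f'(a)=-1.230e-01  a ← 35.112363 − (+3.347e-02/-1.230e-01) = 35.384371
iter 2: u=0.559060  f(a)=+3.929e-04  f'(a)=-1.202e-01  a ← 35.384371 − (+3.929e-04/-1.202e-01) = 35.387640
iter 3: u=0.559009  f(a)=+5.558e-08  f'(a)=-1.201e-01  a ← 35.387640 − (+5.558e-08/-1.201e-01) = 35.387641
iter 4: u=0.559009  f(a)=-7.105e-15  f'(a)=-1.201e-01  a ← 35.387641 − (-7.105e-15/-1.201e-01) = 35.387641
converged: |Δa| < 1e-12 after 4 iterations
sag = a·(cosh(S/(2a)) − 1) = 35.387641·(cosh(0.559009) − 1) = 5.674648
T_max/T_min = cosh(S/(2a)) = 1.160357

a=35.388 sag=5.675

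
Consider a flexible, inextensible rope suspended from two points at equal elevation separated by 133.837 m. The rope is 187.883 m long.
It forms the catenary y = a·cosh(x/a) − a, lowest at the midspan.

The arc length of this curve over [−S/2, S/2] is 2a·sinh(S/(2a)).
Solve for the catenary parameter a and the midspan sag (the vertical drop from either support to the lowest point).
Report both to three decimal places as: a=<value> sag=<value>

a=45.385 sag=58.945

seed: a₀ = √(S³/(24(L−S))) = √(133.837³/(24·54.046)) = 42.990935
iter 1: u=1.556572  f(a)=+6.938e+00  f'(a)=-3.179e+00  a ← 42.990935 − (+6.938e+00/-3.179e+00) = 45.173680
iter 2: u=1.481360  f(a)=+5.634e-01  f'(a)=-2.682e+00  a ← 45.173680 − (+5.634e-01/-2.682e+00) = 45.383788
iter 3: u=1.474502  f(a)=+4.441e-03  f'(a)=-2.639e+00  a ← 45.383788 − (+4.441e-03/-2.639e+00) = 45.385471
iter 4: u=1.474448  f(a)=+2.807e-07  f'(a)=-2.639e+00  a ← 45.385471 − (+2.807e-07/-2.639e+00) = 45.385471
iter 5: u=1.474448  f(a)=+0.000e+00  f'(a)=-2.639e+00  a ← 45.385471 − (+0.000e+00/-2.639e+00) = 45.385471
converged: |Δa| < 1e-12 after 5 iterations
sag = a·(cosh(S/(2a)) − 1) = 45.385471·(cosh(1.474448) − 1) = 58.944996
T_max/T_min = cosh(S/(2a)) = 2.298764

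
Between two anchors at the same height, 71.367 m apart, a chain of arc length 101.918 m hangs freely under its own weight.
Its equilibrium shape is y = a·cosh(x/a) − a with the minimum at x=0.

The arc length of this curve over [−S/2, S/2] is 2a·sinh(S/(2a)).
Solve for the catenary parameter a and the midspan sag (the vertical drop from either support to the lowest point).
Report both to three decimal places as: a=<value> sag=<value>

a=23.574 sag=32.574

seed: a₀ = √(S³/(24(L−S))) = √(71.367³/(24·30.551)) = 22.265263
iter 1: u=1.602653  f(a)=+4.172e+00  f'(a)=-3.517e+00  a ← 22.265263 − (+4.172e+00/-3.517e+00) = 23.451573
iter 2: u=1.521582  f(a)=+3.567e-01  f'(a)=-2.939e+00  a ← 23.451573 − (+3.567e-01/-2.939e+00) = 23.572916
iter 3: u=1.513750  f(a)=+3.144e-03  f'(a)=-2.888e+00  a ← 23.572916 − (+3.144e-03/-2.888e+00) = 23.574005
iter 4: u=1.513680  f(a)=+2.492e-07  f'(a)=-2.887e+00  a ← 23.574005 − (+2.492e-07/-2.887e+00) = 23.574005
iter 5: u=1.513680  f(a)=+0.000e+00  f'(a)=-2.887e+00  a ← 23.574005 − (+0.000e+00/-2.887e+00) = 23.574005
converged: |Δa| < 1e-12 after 5 iterations
sag = a·(cosh(S/(2a)) − 1) = 23.574005·(cosh(1.513680) − 1) = 32.573599
T_max/T_min = cosh(S/(2a)) = 2.381759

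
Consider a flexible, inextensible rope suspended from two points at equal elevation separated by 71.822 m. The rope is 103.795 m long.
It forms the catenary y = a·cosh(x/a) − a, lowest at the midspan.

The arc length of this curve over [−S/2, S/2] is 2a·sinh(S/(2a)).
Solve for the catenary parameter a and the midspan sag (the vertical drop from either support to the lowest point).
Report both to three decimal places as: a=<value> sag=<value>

a=23.312 sag=33.581

seed: a₀ = √(S³/(24(L−S))) = √(71.822³/(24·31.973)) = 21.972978
iter 1: u=1.634326  f(a)=+4.552e+00  f'(a)=-3.765e+00  a ← 21.972978 − (+4.552e+00/-3.765e+00) = 23.181834
iter 2: u=1.549101  f(a)=+4.026e-01  f'(a)=-3.126e+00  a ← 23.181834 − (+4.026e-01/-3.126e+00) = 23.310627
iter 3: u=1.540542  f(a)=+3.826e-03  f'(a)=-3.067e+00  a ← 23.310627 − (+3.826e-03/-3.067e+00) = 23.311874
iter 4: u=1.540460  f(a)=+3.526e-07  f'(a)=-3.067e+00  a ← 23.311874 − (+3.526e-07/-3.067e+00) = 23.311874
iter 5: u=1.540460  f(a)=+1.421e-14  f'(a)=-3.067e+00  a ← 23.311874 − (+1.421e-14/-3.067e+00) = 23.311874
converged: |Δa| < 1e-12 after 5 iterations
sag = a·(cosh(S/(2a)) − 1) = 23.311874·(cosh(1.540460) − 1) = 33.580955
T_max/T_min = cosh(S/(2a)) = 2.440509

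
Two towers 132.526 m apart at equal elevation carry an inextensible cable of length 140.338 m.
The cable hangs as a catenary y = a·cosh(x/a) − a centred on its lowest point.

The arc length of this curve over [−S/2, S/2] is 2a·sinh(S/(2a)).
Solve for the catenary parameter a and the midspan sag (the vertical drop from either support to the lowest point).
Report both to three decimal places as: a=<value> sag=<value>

seed: a₀ = √(S³/(24(L−S))) = √(132.526³/(24·7.812)) = 111.420447
iter 1: u=0.594711  f(a)=+1.393e-01  f'(a)=-1.452e-01  a ← 111.420447 − (+1.393e-01/-1.452e-01) = 112.379613
iter 2: u=0.589635  f(a)=+1.819e-03  f'(a)=-1.415e-01  a ← 112.379613 − (+1.819e-03/-1.415e-01) = 112.392473
iter 3: u=0.589568  f(a)=+3.194e-07  f'(a)=-1.414e-01  a ← 112.392473 − (+3.194e-07/-1.414e-01) = 112.392476
iter 4: u=0.589568  f(a)=+0.000e+00  f'(a)=-1.414e-01  a ← 112.392476 − (+0.000e+00/-1.414e-01) = 112.392476
converged: |Δa| < 1e-12 after 4 iterations
sag = a·(cosh(S/(2a)) − 1) = 112.392476·(cosh(0.589568) − 1) = 20.105665
T_max/T_min = cosh(S/(2a)) = 1.178888

a=112.392 sag=20.106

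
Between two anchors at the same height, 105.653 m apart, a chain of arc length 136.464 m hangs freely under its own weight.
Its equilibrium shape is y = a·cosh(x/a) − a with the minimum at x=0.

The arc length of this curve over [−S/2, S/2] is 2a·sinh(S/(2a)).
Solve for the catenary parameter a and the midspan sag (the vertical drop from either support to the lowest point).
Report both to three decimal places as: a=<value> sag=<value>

seed: a₀ = √(S³/(24(L−S))) = √(105.653³/(24·30.811)) = 39.935970
iter 1: u=1.322780  f(a)=+2.811e+00  f'(a)=-1.830e+00  a ← 39.935970 − (+2.811e+00/-1.830e+00) = 41.471473
iter 2: u=1.273803  f(a)=+1.702e-01  f'(a)=-1.615e+00  a ← 41.471473 − (+1.702e-01/-1.615e+00) = 41.576891
iter 3: u=1.270574  f(a)=+7.135e-04  f'(a)=-1.601e+00  a ← 41.576891 − (+7.135e-04/-1.601e+00) = 41.577337
iter 4: u=1.270560  f(a)=+1.265e-08  f'(a)=-1.601e+00  a ← 41.577337 − (+1.265e-08/-1.601e+00) = 41.577337
iter 5: u=1.270560  f(a)=+0.000e+00  f'(a)=-1.601e+00  a ← 41.577337 − (+0.000e+00/-1.601e+00) = 41.577337
converged: |Δa| < 1e-12 after 5 iterations
sag = a·(cosh(S/(2a)) − 1) = 41.577337·(cosh(1.270560) − 1) = 38.324358
T_max/T_min = cosh(S/(2a)) = 1.921761

a=41.577 sag=38.324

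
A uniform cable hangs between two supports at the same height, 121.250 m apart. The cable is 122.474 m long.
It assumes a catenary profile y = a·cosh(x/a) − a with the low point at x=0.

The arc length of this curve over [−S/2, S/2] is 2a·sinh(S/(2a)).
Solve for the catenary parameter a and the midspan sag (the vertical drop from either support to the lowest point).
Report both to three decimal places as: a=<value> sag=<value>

a=246.707 sag=7.486

seed: a₀ = √(S³/(24(L−S))) = √(121.250³/(24·1.224)) = 246.335096
iter 1: u=0.246108  f(a)=+3.712e-03  f'(a)=-9.998e-03  a ← 246.335096 − (+3.712e-03/-9.998e-03) = 246.706388
iter 2: u=0.245737  f(a)=+8.410e-06  f'(a)=-9.953e-03  a ← 246.706388 − (+8.410e-06/-9.953e-03) = 246.707233
iter 3: u=0.245737  f(a)=+4.337e-11  f'(a)=-9.953e-03  a ← 246.707233 − (+4.337e-11/-9.953e-03) = 246.707233
iter 4: u=0.245737  f(a)=+1.421e-14  f'(a)=-9.953e-03  a ← 246.707233 − (+1.421e-14/-9.953e-03) = 246.707233
converged: |Δa| < 1e-12 after 4 iterations
sag = a·(cosh(S/(2a)) − 1) = 246.707233·(cosh(0.245737) − 1) = 7.486451
T_max/T_min = cosh(S/(2a)) = 1.030345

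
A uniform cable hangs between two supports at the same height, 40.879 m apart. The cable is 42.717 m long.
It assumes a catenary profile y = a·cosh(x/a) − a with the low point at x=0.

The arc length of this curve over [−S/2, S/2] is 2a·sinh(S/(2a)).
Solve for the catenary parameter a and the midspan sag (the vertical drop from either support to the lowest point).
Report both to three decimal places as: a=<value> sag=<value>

seed: a₀ = √(S³/(24(L−S))) = √(40.879³/(24·1.838)) = 39.352472
iter 1: u=0.519396  f(a)=+2.495e-02  f'(a)=-9.596e-02  a ← 39.352472 − (+2.495e-02/-9.596e-02) = 39.612505
iter 2: u=0.515986  f(a)=+2.495e-04  f'(a)=-9.405e-02  a ← 39.612505 − (+2.495e-04/-9.405e-02) = 39.615158
iter 3: u=0.515951  f(a)=+2.550e-08  f'(a)=-9.403e-02  a ← 39.615158 − (+2.550e-08/-9.403e-02) = 39.615158
iter 4: u=0.515951  f(a)=+0.000e+00  f'(a)=-9.403e-02  a ← 39.615158 − (+0.000e+00/-9.403e-02) = 39.615158
converged: |Δa| < 1e-12 after 4 iterations
sag = a·(cosh(S/(2a)) − 1) = 39.615158·(cosh(0.515951) − 1) = 5.390911
T_max/T_min = cosh(S/(2a)) = 1.136082

a=39.615 sag=5.391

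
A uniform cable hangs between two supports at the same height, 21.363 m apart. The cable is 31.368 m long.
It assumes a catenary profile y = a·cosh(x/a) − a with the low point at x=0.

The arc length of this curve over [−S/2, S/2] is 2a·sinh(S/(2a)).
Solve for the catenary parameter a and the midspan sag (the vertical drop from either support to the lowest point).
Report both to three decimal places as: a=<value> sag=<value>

a=6.779 sag=10.307

seed: a₀ = √(S³/(24(L−S))) = √(21.363³/(24·10.005)) = 6.372050
iter 1: u=1.676305  f(a)=+1.504e+00  f'(a)=-4.116e+00  a ← 6.372050 − (+1.504e+00/-4.116e+00) = 6.737335
iter 2: u=1.585419  f(a)=+1.390e-01  f'(a)=-3.387e+00  a ← 6.737335 − (+1.390e-01/-3.387e+00) = 6.778365
iter 3: u=1.575823  f(a)=+1.455e-03  f'(a)=-3.317e+00  a ← 6.778365 − (+1.455e-03/-3.317e+00) = 6.778803
iter 4: u=1.575721  f(a)=+1.630e-07  f'(a)=-3.316e+00  a ← 6.778803 − (+1.630e-07/-3.316e+00) = 6.778803
iter 5: u=1.575721  f(a)=-3.553e-15  f'(a)=-3.316e+00  a ← 6.778803 − (-3.553e-15/-3.316e+00) = 6.778803
converged: |Δa| < 1e-12 after 5 iterations
sag = a·(cosh(S/(2a)) − 1) = 6.778803·(cosh(1.575721) − 1) = 10.307449
T_max/T_min = cosh(S/(2a)) = 2.520541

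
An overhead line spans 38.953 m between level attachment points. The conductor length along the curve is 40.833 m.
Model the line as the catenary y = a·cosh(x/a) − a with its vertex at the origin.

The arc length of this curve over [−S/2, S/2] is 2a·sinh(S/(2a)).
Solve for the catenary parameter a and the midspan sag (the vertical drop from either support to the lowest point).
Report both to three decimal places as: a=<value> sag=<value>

seed: a₀ = √(S³/(24(L−S))) = √(38.953³/(24·1.880)) = 36.193187
iter 1: u=0.538126  f(a)=+2.741e-02  f'(a)=-1.069e-01  a ← 36.193187 − (+2.741e-02/-1.069e-01) = 36.449521
iter 2: u=0.534342  f(a)=+2.939e-04  f'(a)=-1.046e-01  a ← 36.449521 − (+2.939e-04/-1.046e-01) = 36.452329
iter 3: u=0.534301  f(a)=+3.461e-08  f'(a)=-1.046e-01  a ← 36.452329 − (+3.461e-08/-1.046e-01) = 36.452330
iter 4: u=0.534301  f(a)=-7.105e-15  f'(a)=-1.046e-01  a ← 36.452330 − (-7.105e-15/-1.046e-01) = 36.452330
converged: |Δa| < 1e-12 after 4 iterations
sag = a·(cosh(S/(2a)) − 1) = 36.452330·(cosh(0.534301) − 1) = 5.328118
T_max/T_min = cosh(S/(2a)) = 1.146167

a=36.452 sag=5.328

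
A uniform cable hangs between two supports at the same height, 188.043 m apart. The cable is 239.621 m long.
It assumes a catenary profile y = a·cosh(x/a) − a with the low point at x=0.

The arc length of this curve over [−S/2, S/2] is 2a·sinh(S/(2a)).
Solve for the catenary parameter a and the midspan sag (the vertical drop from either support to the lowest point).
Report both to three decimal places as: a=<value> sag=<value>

seed: a₀ = √(S³/(24(L−S))) = √(188.043³/(24·51.578)) = 73.290534
iter 1: u=1.282860  f(a)=+4.414e+00  f'(a)=-1.653e+00  a ← 73.290534 − (+4.414e+00/-1.653e+00) = 75.960764
iter 2: u=1.237764  f(a)=+2.527e-01  f'(a)=-1.469e+00  a ← 75.960764 − (+2.527e-01/-1.469e+00) = 76.132819
iter 3: u=1.234967  f(a)=+9.396e-04  f'(a)=-1.458e+00  a ← 76.132819 − (+9.396e-04/-1.458e+00) = 76.133463
iter 4: u=1.234956  f(a)=+1.309e-08  f'(a)=-1.458e+00  a ← 76.133463 − (+1.309e-08/-1.458e+00) = 76.133463
iter 5: u=1.234956  f(a)=+2.842e-14  f'(a)=-1.458e+00  a ← 76.133463 − (+2.842e-14/-1.458e+00) = 76.133463
converged: |Δa| < 1e-12 after 5 iterations
sag = a·(cosh(S/(2a)) − 1) = 76.133463·(cosh(1.234956) − 1) = 65.820262
T_max/T_min = cosh(S/(2a)) = 1.864538

a=76.133 sag=65.820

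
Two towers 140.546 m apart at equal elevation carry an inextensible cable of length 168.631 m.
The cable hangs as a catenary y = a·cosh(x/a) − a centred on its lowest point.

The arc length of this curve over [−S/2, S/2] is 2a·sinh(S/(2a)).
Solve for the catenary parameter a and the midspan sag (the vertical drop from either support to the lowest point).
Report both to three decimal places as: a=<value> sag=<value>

a=66.019 sag=41.068

seed: a₀ = √(S³/(24(L−S))) = √(140.546³/(24·28.085)) = 64.177811
iter 1: u=1.094973  f(a)=+1.733e+00  f'(a)=-9.848e-01  a ← 64.177811 − (+1.733e+00/-9.848e-01) = 65.937152
iter 2: u=1.065757  f(a)=+7.380e-02  f'(a)=-9.025e-01  a ← 65.937152 − (+7.380e-02/-9.025e-01) = 66.018924
iter 3: u=1.064437  f(a)=+1.471e-04  f'(a)=-8.989e-01  a ← 66.018924 − (+1.471e-04/-8.989e-01) = 66.019088
iter 4: u=1.064435  f(a)=+5.869e-10  f'(a)=-8.989e-01  a ← 66.019088 − (+5.869e-10/-8.989e-01) = 66.019088
iter 5: u=1.064435  f(a)=+0.000e+00  f'(a)=-8.989e-01  a ← 66.019088 − (+0.000e+00/-8.989e-01) = 66.019088
converged: |Δa| < 1e-12 after 5 iterations
sag = a·(cosh(S/(2a)) − 1) = 66.019088·(cosh(1.064435) − 1) = 41.067903
T_max/T_min = cosh(S/(2a)) = 1.622061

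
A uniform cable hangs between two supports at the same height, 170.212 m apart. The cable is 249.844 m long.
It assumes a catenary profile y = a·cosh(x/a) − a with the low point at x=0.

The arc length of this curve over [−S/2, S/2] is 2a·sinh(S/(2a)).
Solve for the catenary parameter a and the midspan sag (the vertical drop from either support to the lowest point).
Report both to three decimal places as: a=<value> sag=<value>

seed: a₀ = √(S³/(24(L−S))) = √(170.212³/(24·79.632)) = 50.796739
iter 1: u=1.675423  f(a)=+1.195e+01  f'(a)=-4.108e+00  a ← 50.796739 − (+1.195e+01/-4.108e+00) = 53.706245
iter 2: u=1.584657  f(a)=+1.104e+00  f'(a)=-3.382e+00  a ← 53.706245 − (+1.104e+00/-3.382e+00) = 54.032689
iter 3: u=1.575084  f(a)=+1.153e-02  f'(a)=-3.311e+00  a ← 54.032689 − (+1.153e-02/-3.311e+00) = 54.036171
iter 4: u=1.574982  f(a)=+1.287e-06  f'(a)=-3.311e+00  a ← 54.036171 − (+1.287e-06/-3.311e+00) = 54.036171
iter 5: u=1.574982  f(a)=+2.842e-14  f'(a)=-3.311e+00  a ← 54.036171 − (+2.842e-14/-3.311e+00) = 54.036171
converged: |Δa| < 1e-12 after 5 iterations
sag = a·(cosh(S/(2a)) − 1) = 54.036171·(cosh(1.574982) − 1) = 82.071925
T_max/T_min = cosh(S/(2a)) = 2.518833

a=54.036 sag=82.072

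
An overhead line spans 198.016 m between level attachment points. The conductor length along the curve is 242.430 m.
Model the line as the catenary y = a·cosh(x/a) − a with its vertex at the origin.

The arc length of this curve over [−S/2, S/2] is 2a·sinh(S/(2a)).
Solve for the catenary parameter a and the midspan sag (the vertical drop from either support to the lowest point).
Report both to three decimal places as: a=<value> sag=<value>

seed: a₀ = √(S³/(24(L−S))) = √(198.016³/(24·44.414)) = 85.346332
iter 1: u=1.160073  f(a)=+3.086e+00  f'(a)=-1.188e+00  a ← 85.346332 − (+3.086e+00/-1.188e+00) = 87.944595
iter 2: u=1.125800  f(a)=+1.465e-01  f'(a)=-1.077e+00  a ← 87.944595 − (+1.465e-01/-1.077e+00) = 88.080606
iter 3: u=1.124061  f(a)=+3.669e-04  f'(a)=-1.072e+00  a ← 88.080606 − (+3.669e-04/-1.072e+00) = 88.080948
iter 4: u=1.124057  f(a)=+2.312e-09  f'(a)=-1.072e+00  a ← 88.080948 − (+2.312e-09/-1.072e+00) = 88.080948
iter 5: u=1.124057  f(a)=+0.000e+00  f'(a)=-1.072e+00  a ← 88.080948 − (+0.000e+00/-1.072e+00) = 88.080948
converged: |Δa| < 1e-12 after 5 iterations
sag = a·(cosh(S/(2a)) − 1) = 88.080948·(cosh(1.124057) − 1) = 61.756729
T_max/T_min = cosh(S/(2a)) = 1.701136

a=88.081 sag=61.757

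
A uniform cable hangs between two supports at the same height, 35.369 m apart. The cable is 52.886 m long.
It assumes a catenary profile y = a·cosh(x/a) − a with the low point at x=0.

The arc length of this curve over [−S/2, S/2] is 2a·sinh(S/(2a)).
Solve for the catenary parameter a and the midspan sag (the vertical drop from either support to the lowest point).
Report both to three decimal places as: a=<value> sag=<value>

seed: a₀ = √(S³/(24(L−S))) = √(35.369³/(24·17.517)) = 10.258850
iter 1: u=1.723829  f(a)=+2.795e+00  f'(a)=-4.544e+00  a ← 10.258850 − (+2.795e+00/-4.544e+00) = 10.873913
iter 2: u=1.626324  f(a)=+2.711e-01  f'(a)=-3.701e+00  a ← 10.873913 − (+2.711e-01/-3.701e+00) = 10.947142
iter 3: u=1.615444  f(a)=+3.155e-03  f'(a)=-3.616e+00  a ← 10.947142 − (+3.155e-03/-3.616e+00) = 10.948015
iter 4: u=1.615316  f(a)=+4.383e-07  f'(a)=-3.615e+00  a ← 10.948015 − (+4.383e-07/-3.615e+00) = 10.948015
iter 5: u=1.615316  f(a)=+7.105e-15  f'(a)=-3.615e+00  a ← 10.948015 − (+7.105e-15/-3.615e+00) = 10.948015
converged: |Δa| < 1e-12 after 5 iterations
sag = a·(cosh(S/(2a)) − 1) = 10.948015·(cosh(1.615316) − 1) = 17.671756
T_max/T_min = cosh(S/(2a)) = 2.614152

a=10.948 sag=17.672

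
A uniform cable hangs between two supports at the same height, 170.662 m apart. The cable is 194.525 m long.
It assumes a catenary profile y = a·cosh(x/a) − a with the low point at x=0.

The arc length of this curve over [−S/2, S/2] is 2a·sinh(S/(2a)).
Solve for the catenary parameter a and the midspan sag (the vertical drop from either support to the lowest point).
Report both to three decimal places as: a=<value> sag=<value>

seed: a₀ = √(S³/(24(L−S))) = √(170.662³/(24·23.863)) = 93.161636
iter 1: u=0.915946  f(a)=+1.021e+00  f'(a)=-5.566e-01  a ← 93.161636 − (+1.021e+00/-5.566e-01) = 94.996469
iter 2: u=0.898254  f(a)=+3.095e-02  f'(a)=-5.233e-01  a ← 94.996469 − (+3.095e-02/-5.233e-01) = 95.055614
iter 3: u=0.897696  f(a)=+3.040e-05  f'(a)=-5.223e-01  a ← 95.055614 − (+3.040e-05/-5.223e-01) = 95.055672
iter 4: u=0.897695  f(a)=+2.936e-11  f'(a)=-5.223e-01  a ← 95.055672 − (+2.936e-11/-5.223e-01) = 95.055672
converged: |Δa| < 1e-12 after 4 iterations
sag = a·(cosh(S/(2a)) − 1) = 95.055672·(cosh(0.897695) − 1) = 40.942764
T_max/T_min = cosh(S/(2a)) = 1.430724

a=95.056 sag=40.943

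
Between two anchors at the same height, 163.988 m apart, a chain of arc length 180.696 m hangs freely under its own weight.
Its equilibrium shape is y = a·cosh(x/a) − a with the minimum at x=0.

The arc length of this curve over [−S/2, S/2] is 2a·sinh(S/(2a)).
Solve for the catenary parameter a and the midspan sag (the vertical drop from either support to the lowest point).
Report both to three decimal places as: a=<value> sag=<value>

a=106.436 sag=33.176

seed: a₀ = √(S³/(24(L−S))) = √(163.988³/(24·16.708)) = 104.869754
iter 1: u=0.781865  f(a)=+5.182e-01  f'(a)=-3.386e-01  a ← 104.869754 − (+5.182e-01/-3.386e-01) = 106.400353
iter 2: u=0.770618  f(a)=+1.156e-02  f'(a)=-3.236e-01  a ← 106.400353 − (+1.156e-02/-3.236e-01) = 106.436086
iter 3: u=0.770359  f(a)=+6.049e-06  f'(a)=-3.233e-01  a ← 106.436086 − (+6.049e-06/-3.233e-01) = 106.436104
iter 4: u=0.770359  f(a)=+1.620e-12  f'(a)=-3.233e-01  a ← 106.436104 − (+1.620e-12/-3.233e-01) = 106.436104
converged: |Δa| < 1e-12 after 4 iterations
sag = a·(cosh(S/(2a)) − 1) = 106.436104·(cosh(0.770359) − 1) = 33.175519
T_max/T_min = cosh(S/(2a)) = 1.311694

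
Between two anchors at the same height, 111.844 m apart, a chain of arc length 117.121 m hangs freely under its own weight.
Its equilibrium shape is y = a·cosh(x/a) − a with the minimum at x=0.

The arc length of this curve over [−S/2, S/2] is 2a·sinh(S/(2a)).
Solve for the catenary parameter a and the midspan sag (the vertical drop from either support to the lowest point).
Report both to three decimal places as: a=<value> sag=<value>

a=105.840 sag=15.120

seed: a₀ = √(S³/(24(L−S))) = √(111.844³/(24·5.277)) = 105.104151
iter 1: u=0.532063  f(a)=+7.520e-02  f'(a)=-1.033e-01  a ← 105.104151 − (+7.520e-02/-1.033e-01) = 105.832214
iter 2: u=0.528402  f(a)=+7.885e-04  f'(a)=-1.011e-01  a ← 105.832214 − (+7.885e-04/-1.011e-01) = 105.840012
iter 3: u=0.528364  f(a)=+8.874e-08  f'(a)=-1.011e-01  a ← 105.840012 − (+8.874e-08/-1.011e-01) = 105.840013
iter 4: u=0.528364  f(a)=-2.842e-14  f'(a)=-1.011e-01  a ← 105.840013 − (-2.842e-14/-1.011e-01) = 105.840013
converged: |Δa| < 1e-12 after 4 iterations
sag = a·(cosh(S/(2a)) − 1) = 105.840013·(cosh(0.528364) − 1) = 15.120479
T_max/T_min = cosh(S/(2a)) = 1.142862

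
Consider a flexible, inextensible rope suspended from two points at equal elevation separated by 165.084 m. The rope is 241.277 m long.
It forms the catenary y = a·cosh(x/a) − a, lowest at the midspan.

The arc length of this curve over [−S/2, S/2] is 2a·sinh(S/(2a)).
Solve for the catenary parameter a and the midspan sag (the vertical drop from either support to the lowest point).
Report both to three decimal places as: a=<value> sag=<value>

a=52.726 sag=78.932

seed: a₀ = √(S³/(24(L−S))) = √(165.084³/(24·76.193)) = 49.601444
iter 1: u=1.664105  f(a)=+1.127e+01  f'(a)=-4.012e+00  a ← 49.601444 − (+1.127e+01/-4.012e+00) = 52.411535
iter 2: u=1.574882  f(a)=+1.029e+00  f'(a)=-3.310e+00  a ← 52.411535 − (+1.029e+00/-3.310e+00) = 52.722403
iter 3: u=1.565596  f(a)=+1.047e-02  f'(a)=-3.243e+00  a ← 52.722403 − (+1.047e-02/-3.243e+00) = 52.725633
iter 4: u=1.565500  f(a)=+1.110e-06  f'(a)=-3.242e+00  a ← 52.725633 − (+1.110e-06/-3.242e+00) = 52.725633
iter 5: u=1.565500  f(a)=+2.842e-14  f'(a)=-3.242e+00  a ← 52.725633 − (+2.842e-14/-3.242e+00) = 52.725633
converged: |Δa| < 1e-12 after 5 iterations
sag = a·(cosh(S/(2a)) − 1) = 52.725633·(cosh(1.565500) − 1) = 78.931650
T_max/T_min = cosh(S/(2a)) = 2.497026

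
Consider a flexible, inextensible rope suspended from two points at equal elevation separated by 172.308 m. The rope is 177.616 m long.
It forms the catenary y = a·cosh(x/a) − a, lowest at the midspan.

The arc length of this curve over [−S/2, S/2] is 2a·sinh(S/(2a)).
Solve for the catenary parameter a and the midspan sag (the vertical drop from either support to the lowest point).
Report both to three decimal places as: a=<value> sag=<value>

a=201.315 sag=18.718

seed: a₀ = √(S³/(24(L−S))) = √(172.308³/(24·5.308)) = 200.395094
iter 1: u=0.429921  f(a)=+4.927e-02  f'(a)=-5.396e-02  a ← 200.395094 − (+4.927e-02/-5.396e-02) = 201.308175
iter 2: u=0.427971  f(a)=+3.388e-04  f'(a)=-5.322e-02  a ← 201.308175 − (+3.388e-04/-5.322e-02) = 201.314541
iter 3: u=0.427957  f(a)=+1.626e-08  f'(a)=-5.322e-02  a ← 201.314541 − (+1.626e-08/-5.322e-02) = 201.314541
iter 4: u=0.427957  f(a)=-2.842e-14  f'(a)=-5.322e-02  a ← 201.314541 − (-2.842e-14/-5.322e-02) = 201.314541
converged: |Δa| < 1e-12 after 4 iterations
sag = a·(cosh(S/(2a)) − 1) = 201.314541·(cosh(0.427957) − 1) = 18.718196
T_max/T_min = cosh(S/(2a)) = 1.092980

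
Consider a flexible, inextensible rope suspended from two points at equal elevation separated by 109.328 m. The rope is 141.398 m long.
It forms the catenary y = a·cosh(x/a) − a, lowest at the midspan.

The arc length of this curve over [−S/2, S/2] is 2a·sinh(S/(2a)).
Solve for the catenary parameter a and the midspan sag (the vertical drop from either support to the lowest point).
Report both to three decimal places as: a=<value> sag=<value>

seed: a₀ = √(S³/(24(L−S))) = √(109.328³/(24·32.070)) = 41.204249
iter 1: u=1.326659  f(a)=+2.943e+00  f'(a)=-1.848e+00  a ← 41.204249 − (+2.943e+00/-1.848e+00) = 42.796654
iter 2: u=1.277296  f(a)=+1.792e-01  f'(a)=-1.630e+00  a ← 42.796654 − (+1.792e-01/-1.630e+00) = 42.906644
iter 3: u=1.274022  f(a)=+7.599e-04  f'(a)=-1.616e+00  a ← 42.906644 − (+7.599e-04/-1.616e+00) = 42.907114
iter 4: u=1.274008  f(a)=+1.379e-08  f'(a)=-1.616e+00  a ← 42.907114 − (+1.379e-08/-1.616e+00) = 42.907114
iter 5: u=1.274008  f(a)=+5.684e-14  f'(a)=-1.616e+00  a ← 42.907114 − (+5.684e-14/-1.616e+00) = 42.907114
converged: |Δa| < 1e-12 after 5 iterations
sag = a·(cosh(S/(2a)) − 1) = 42.907114·(cosh(1.274008) − 1) = 39.793364
T_max/T_min = cosh(S/(2a)) = 1.927430

a=42.907 sag=39.793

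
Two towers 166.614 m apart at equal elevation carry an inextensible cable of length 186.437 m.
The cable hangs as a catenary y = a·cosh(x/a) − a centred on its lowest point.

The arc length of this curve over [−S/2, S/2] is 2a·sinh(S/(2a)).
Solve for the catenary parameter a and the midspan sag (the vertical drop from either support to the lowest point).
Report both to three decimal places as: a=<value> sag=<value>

seed: a₀ = √(S³/(24(L−S))) = √(166.614³/(24·19.823)) = 98.600002
iter 1: u=0.844899  f(a)=+7.197e-01  f'(a)=-4.315e-01  a ← 98.600002 − (+7.197e-01/-4.315e-01) = 100.267731
iter 2: u=0.830846  f(a)=+1.867e-02  f'(a)=-4.094e-01  a ← 100.267731 − (+1.867e-02/-4.094e-01) = 100.313322
iter 3: u=0.830468  f(a)=+1.330e-05  f'(a)=-4.088e-01  a ← 100.313322 − (+1.330e-05/-4.088e-01) = 100.313354
iter 4: u=0.830468  f(a)=+6.736e-12  f'(a)=-4.088e-01  a ← 100.313354 − (+6.736e-12/-4.088e-01) = 100.313354
converged: |Δa| < 1e-12 after 4 iterations
sag = a·(cosh(S/(2a)) − 1) = 100.313354·(cosh(0.830468) − 1) = 36.626259
T_max/T_min = cosh(S/(2a)) = 1.365118

a=100.313 sag=36.626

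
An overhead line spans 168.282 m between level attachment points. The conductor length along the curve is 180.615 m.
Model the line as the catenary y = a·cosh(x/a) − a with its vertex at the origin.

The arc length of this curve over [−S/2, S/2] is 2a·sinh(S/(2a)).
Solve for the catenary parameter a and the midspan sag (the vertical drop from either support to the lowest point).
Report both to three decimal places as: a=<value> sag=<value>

a=128.259 sag=28.603

seed: a₀ = √(S³/(24(L−S))) = √(168.282³/(24·12.333)) = 126.886819
iter 1: u=0.663119  f(a)=+2.740e-01  f'(a)=-2.031e-01  a ← 126.886819 − (+2.740e-01/-2.031e-01) = 128.236127
iter 2: u=0.656141  f(a)=+4.432e-03  f'(a)=-1.966e-01  a ← 128.236127 − (+4.432e-03/-1.966e-01) = 128.258676
iter 3: u=0.656026  f(a)=+1.202e-06  f'(a)=-1.964e-01  a ← 128.258676 − (+1.202e-06/-1.964e-01) = 128.258683
iter 4: u=0.656026  f(a)=+5.684e-14  f'(a)=-1.964e-01  a ← 128.258683 − (+5.684e-14/-1.964e-01) = 128.258683
converged: |Δa| < 1e-12 after 4 iterations
sag = a·(cosh(S/(2a)) − 1) = 128.258683·(cosh(0.656026) − 1) = 28.603468
T_max/T_min = cosh(S/(2a)) = 1.223014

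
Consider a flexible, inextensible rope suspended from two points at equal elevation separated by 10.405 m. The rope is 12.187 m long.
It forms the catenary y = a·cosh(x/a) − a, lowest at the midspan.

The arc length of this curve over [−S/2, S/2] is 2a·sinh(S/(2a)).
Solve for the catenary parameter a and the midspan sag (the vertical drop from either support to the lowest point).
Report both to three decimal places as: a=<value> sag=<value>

a=5.259 sag=2.790

seed: a₀ = √(S³/(24(L−S))) = √(10.405³/(24·1.782)) = 5.132201
iter 1: u=1.013698  f(a)=+9.383e-02  f'(a)=-7.685e-01  a ← 5.132201 − (+9.383e-02/-7.685e-01) = 5.254301
iter 2: u=0.990141  f(a)=+3.453e-03  f'(a)=-7.128e-01  a ← 5.254301 − (+3.453e-03/-7.128e-01) = 5.259145
iter 3: u=0.989229  f(a)=+5.072e-06  f'(a)=-7.108e-01  a ← 5.259145 − (+5.072e-06/-7.108e-01) = 5.259152
iter 4: u=0.989228  f(a)=+1.098e-11  f'(a)=-7.108e-01  a ← 5.259152 − (+1.098e-11/-7.108e-01) = 5.259152
iter 5: u=0.989228  f(a)=-3.553e-15  f'(a)=-7.108e-01  a ← 5.259152 − (-3.553e-15/-7.108e-01) = 5.259152
converged: |Δa| < 1e-12 after 5 iterations
sag = a·(cosh(S/(2a)) − 1) = 5.259152·(cosh(0.989228) − 1) = 2.790036
T_max/T_min = cosh(S/(2a)) = 1.530511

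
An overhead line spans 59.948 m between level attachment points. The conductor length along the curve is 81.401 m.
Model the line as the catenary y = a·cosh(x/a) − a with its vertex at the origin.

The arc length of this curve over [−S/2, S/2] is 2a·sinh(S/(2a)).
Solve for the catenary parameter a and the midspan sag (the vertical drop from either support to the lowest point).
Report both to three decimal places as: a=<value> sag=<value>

a=21.474 sag=24.544

seed: a₀ = √(S³/(24(L−S))) = √(59.948³/(24·21.453)) = 20.455609
iter 1: u=1.465319  f(a)=+2.424e+00  f'(a)=-2.584e+00  a ← 20.455609 − (+2.424e+00/-2.584e+00) = 21.393935
iter 2: u=1.401051  f(a)=+1.768e-01  f'(a)=-2.220e+00  a ← 21.393935 − (+1.768e-01/-2.220e+00) = 21.473593
iter 3: u=1.395854  f(a)=+1.104e-03  f'(a)=-2.192e+00  a ← 21.473593 − (+1.104e-03/-2.192e+00) = 21.474096
iter 4: u=1.395821  f(a)=+4.361e-08  f'(a)=-2.192e+00  a ← 21.474096 − (+4.361e-08/-2.192e+00) = 21.474096
iter 5: u=1.395821  f(a)=+0.000e+00  f'(a)=-2.192e+00  a ← 21.474096 − (+0.000e+00/-2.192e+00) = 21.474096
converged: |Δa| < 1e-12 after 5 iterations
sag = a·(cosh(S/(2a)) − 1) = 21.474096·(cosh(1.395821) − 1) = 24.544025
T_max/T_min = cosh(S/(2a)) = 2.142960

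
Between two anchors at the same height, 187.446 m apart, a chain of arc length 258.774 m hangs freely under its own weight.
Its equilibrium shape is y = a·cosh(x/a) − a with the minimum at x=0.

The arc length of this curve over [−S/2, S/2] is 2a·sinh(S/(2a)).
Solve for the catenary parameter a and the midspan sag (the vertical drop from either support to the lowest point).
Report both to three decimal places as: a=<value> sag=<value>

a=65.296 sag=79.633

seed: a₀ = √(S³/(24(L−S))) = √(187.446³/(24·71.328)) = 62.026692
iter 1: u=1.511011  f(a)=+8.600e+00  f'(a)=-2.870e+00  a ← 62.026692 − (+8.600e+00/-2.870e+00) = 65.023391
iter 2: u=1.441374  f(a)=+6.625e-01  f'(a)=-2.443e+00  a ← 65.023391 − (+6.625e-01/-2.443e+00) = 65.294560
iter 3: u=1.435388  f(a)=+4.657e-03  f'(a)=-2.409e+00  a ← 65.294560 − (+4.657e-03/-2.409e+00) = 65.296494
iter 4: u=1.435345  f(a)=+2.337e-07  f'(a)=-2.409e+00  a ← 65.296494 − (+2.337e-07/-2.409e+00) = 65.296494
iter 5: u=1.435345  f(a)=+0.000e+00  f'(a)=-2.409e+00  a ← 65.296494 − (+0.000e+00/-2.409e+00) = 65.296494
converged: |Δa| < 1e-12 after 5 iterations
sag = a·(cosh(S/(2a)) − 1) = 65.296494·(cosh(1.435345) − 1) = 79.633240
T_max/T_min = cosh(S/(2a)) = 2.219564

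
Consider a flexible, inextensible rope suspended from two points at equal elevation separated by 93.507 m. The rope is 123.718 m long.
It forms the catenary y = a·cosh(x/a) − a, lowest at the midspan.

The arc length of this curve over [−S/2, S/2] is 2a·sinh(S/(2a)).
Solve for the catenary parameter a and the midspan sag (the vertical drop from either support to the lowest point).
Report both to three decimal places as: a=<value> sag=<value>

seed: a₀ = √(S³/(24(L−S))) = √(93.507³/(24·30.211)) = 33.579793
iter 1: u=1.392311  f(a)=+3.067e+00  f'(a)=-2.173e+00  a ← 33.579793 − (+3.067e+00/-2.173e+00) = 34.991122
iter 2: u=1.336153  f(a)=+2.040e-01  f'(a)=-1.893e+00  a ← 34.991122 − (+2.040e-01/-1.893e+00) = 35.098871
iter 3: u=1.332051  f(a)=+1.044e-03  f'(a)=-1.874e+00  a ← 35.098871 − (+1.044e-03/-1.874e+00) = 35.099429
iter 4: u=1.332030  f(a)=+2.767e-08  f'(a)=-1.873e+00  a ← 35.099429 − (+2.767e-08/-1.873e+00) = 35.099429
iter 5: u=1.332030  f(a)=-2.842e-14  f'(a)=-1.873e+00  a ← 35.099429 − (-2.842e-14/-1.873e+00) = 35.099429
converged: |Δa| < 1e-12 after 5 iterations
sag = a·(cosh(S/(2a)) − 1) = 35.099429·(cosh(1.332030) − 1) = 36.023745
T_max/T_min = cosh(S/(2a)) = 2.026334

a=35.099 sag=36.024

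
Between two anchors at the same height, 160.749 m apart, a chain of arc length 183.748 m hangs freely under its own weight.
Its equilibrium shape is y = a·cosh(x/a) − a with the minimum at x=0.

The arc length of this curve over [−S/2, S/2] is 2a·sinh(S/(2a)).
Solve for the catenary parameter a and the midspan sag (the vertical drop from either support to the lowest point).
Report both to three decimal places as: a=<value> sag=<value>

a=88.552 sag=39.050

seed: a₀ = √(S³/(24(L−S))) = √(160.749³/(24·22.999)) = 86.748570
iter 1: u=0.926522  f(a)=+1.008e+00  f'(a)=-5.772e-01  a ← 86.748570 − (+1.008e+00/-5.772e-01) = 88.494271
iter 2: u=0.908245  f(a)=+3.122e-02  f'(a)=-5.419e-01  a ← 88.494271 − (+3.122e-02/-5.419e-01) = 88.551879
iter 3: u=0.907654  f(a)=+3.209e-05  f'(a)=-5.408e-01  a ← 88.551879 − (+3.209e-05/-5.408e-01) = 88.551938
iter 4: u=0.907654  f(a)=+3.399e-11  f'(a)=-5.408e-01  a ← 88.551938 − (+3.399e-11/-5.408e-01) = 88.551938
converged: |Δa| < 1e-12 after 4 iterations
sag = a·(cosh(S/(2a)) − 1) = 88.551938·(cosh(0.907654) − 1) = 39.050090
T_max/T_min = cosh(S/(2a)) = 1.440985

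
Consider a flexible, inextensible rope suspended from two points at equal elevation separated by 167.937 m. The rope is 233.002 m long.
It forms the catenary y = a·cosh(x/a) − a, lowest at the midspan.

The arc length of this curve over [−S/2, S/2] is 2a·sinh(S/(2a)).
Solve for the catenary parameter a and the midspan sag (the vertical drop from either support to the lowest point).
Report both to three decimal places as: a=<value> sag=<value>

a=58.025 sag=72.126

seed: a₀ = √(S³/(24(L−S))) = √(167.937³/(24·65.065)) = 55.073192
iter 1: u=1.524671  f(a)=+7.995e+00  f'(a)=-2.960e+00  a ← 55.073192 − (+7.995e+00/-2.960e+00) = 57.774420
iter 2: u=1.453385  f(a)=+6.258e-01  f'(a)=-2.513e+00  a ← 57.774420 − (+6.258e-01/-2.513e+00) = 58.023471
iter 3: u=1.447147  f(a)=+4.555e-03  f'(a)=-2.476e+00  a ← 58.023471 − (+4.555e-03/-2.476e+00) = 58.025310
iter 4: u=1.447101  f(a)=+2.452e-07  f'(a)=-2.476e+00  a ← 58.025310 − (+2.452e-07/-2.476e+00) = 58.025310
iter 5: u=1.447101  f(a)=+0.000e+00  f'(a)=-2.476e+00  a ← 58.025310 − (+0.000e+00/-2.476e+00) = 58.025310
converged: |Δa| < 1e-12 after 5 iterations
sag = a·(cosh(S/(2a)) − 1) = 58.025310·(cosh(1.447101) − 1) = 72.126215
T_max/T_min = cosh(S/(2a)) = 2.243013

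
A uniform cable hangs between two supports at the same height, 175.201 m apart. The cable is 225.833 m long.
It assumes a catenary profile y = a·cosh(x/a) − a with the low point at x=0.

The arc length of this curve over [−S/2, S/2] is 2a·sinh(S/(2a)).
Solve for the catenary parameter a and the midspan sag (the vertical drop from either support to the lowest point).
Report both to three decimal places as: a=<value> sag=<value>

seed: a₀ = √(S³/(24(L−S))) = √(175.201³/(24·50.632)) = 66.525280
iter 1: u=1.316800  f(a)=+4.575e+00  f'(a)=-1.803e+00  a ← 66.525280 − (+4.575e+00/-1.803e+00) = 69.062903
iter 2: u=1.268416  f(a)=+2.748e-01  f'(a)=-1.592e+00  a ← 69.062903 − (+2.748e-01/-1.592e+00) = 69.235494
iter 3: u=1.265254  f(a)=+1.132e-03  f'(a)=-1.579e+00  a ← 69.235494 − (+1.132e-03/-1.579e+00) = 69.236211
iter 4: u=1.265241  f(a)=+1.937e-08  f'(a)=-1.579e+00  a ← 69.236211 − (+1.937e-08/-1.579e+00) = 69.236211
iter 5: u=1.265241  f(a)=+0.000e+00  f'(a)=-1.579e+00  a ← 69.236211 − (+0.000e+00/-1.579e+00) = 69.236211
converged: |Δa| < 1e-12 after 5 iterations
sag = a·(cosh(S/(2a)) − 1) = 69.236211·(cosh(1.265241) − 1) = 63.216758
T_max/T_min = cosh(S/(2a)) = 1.913059

a=69.236 sag=63.217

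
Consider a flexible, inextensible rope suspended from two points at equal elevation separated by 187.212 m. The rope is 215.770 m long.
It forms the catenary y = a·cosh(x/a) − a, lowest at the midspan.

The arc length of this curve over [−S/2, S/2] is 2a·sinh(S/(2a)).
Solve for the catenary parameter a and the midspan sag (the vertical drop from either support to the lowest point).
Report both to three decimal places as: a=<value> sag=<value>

seed: a₀ = √(S³/(24(L−S))) = √(187.212³/(24·28.558)) = 97.843281
iter 1: u=0.956693  f(a)=+1.336e+00  f'(a)=-6.390e-01  a ← 97.843281 − (+1.336e+00/-6.390e-01) = 99.933801
iter 2: u=0.936680  f(a)=+4.401e-02  f'(a)=-5.975e-01  a ← 99.933801 − (+4.401e-02/-5.975e-01) = 100.007461
iter 3: u=0.935990  f(a)=+5.138e-05  f'(a)=-5.961e-01  a ← 100.007461 − (+5.138e-05/-5.961e-01) = 100.007547
iter 4: u=0.935989  f(a)=+7.017e-11  f'(a)=-5.961e-01  a ← 100.007547 − (+7.017e-11/-5.961e-01) = 100.007547
iter 5: u=0.935989  f(a)=+2.842e-14  f'(a)=-5.961e-01  a ← 100.007547 − (+2.842e-14/-5.961e-01) = 100.007547
converged: |Δa| < 1e-12 after 5 iterations
sag = a·(cosh(S/(2a)) − 1) = 100.007547·(cosh(0.935989) − 1) = 47.100178
T_max/T_min = cosh(S/(2a)) = 1.470966

a=100.008 sag=47.100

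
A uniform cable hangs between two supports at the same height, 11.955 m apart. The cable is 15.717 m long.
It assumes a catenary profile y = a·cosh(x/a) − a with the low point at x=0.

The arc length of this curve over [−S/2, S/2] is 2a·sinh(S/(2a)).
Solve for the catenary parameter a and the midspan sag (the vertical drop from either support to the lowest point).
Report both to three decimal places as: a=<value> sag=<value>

seed: a₀ = √(S³/(24(L−S))) = √(11.955³/(24·3.762)) = 4.350201
iter 1: u=1.374074  f(a)=+3.715e-01  f'(a)=-2.079e+00  a ← 4.350201 − (+3.715e-01/-2.079e+00) = 4.528917
iter 2: u=1.319852  f(a)=+2.412e-02  f'(a)=-1.817e+00  a ← 4.528917 − (+2.412e-02/-1.817e+00) = 4.542193
iter 3: u=1.315994  f(a)=+1.173e-04  f'(a)=-1.799e+00  a ← 4.542193 − (+1.173e-04/-1.799e+00) = 4.542258
iter 4: u=1.315975  f(a)=+2.803e-09  f'(a)=-1.799e+00  a ← 4.542258 − (+2.803e-09/-1.799e+00) = 4.542258
iter 5: u=1.315975  f(a)=+1.776e-15  f'(a)=-1.799e+00  a ← 4.542258 − (+1.776e-15/-1.799e+00) = 4.542258
converged: |Δa| < 1e-12 after 5 iterations
sag = a·(cosh(S/(2a)) − 1) = 4.542258·(cosh(1.315975) − 1) = 4.534533
T_max/T_min = cosh(S/(2a)) = 1.998299

a=4.542 sag=4.535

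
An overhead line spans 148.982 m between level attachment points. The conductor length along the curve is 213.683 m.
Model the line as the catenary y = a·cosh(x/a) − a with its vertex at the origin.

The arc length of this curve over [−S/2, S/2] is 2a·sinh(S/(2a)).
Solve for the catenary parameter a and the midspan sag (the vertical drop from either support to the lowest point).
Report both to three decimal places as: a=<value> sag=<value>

seed: a₀ = √(S³/(24(L−S))) = √(148.982³/(24·64.701)) = 46.146587
iter 1: u=1.614226  f(a)=+8.972e+00  f'(a)=-3.606e+00  a ← 46.146587 − (+8.972e+00/-3.606e+00) = 48.634518
iter 2: u=1.531649  f(a)=+7.767e-01  f'(a)=-3.007e+00  a ← 48.634518 − (+7.767e-01/-3.007e+00) = 48.892841
iter 3: u=1.523556  f(a)=+7.039e-03  f'(a)=-2.952e+00  a ← 48.892841 − (+7.039e-03/-2.952e+00) = 48.895225
iter 4: u=1.523482  f(a)=+5.896e-07  f'(a)=-2.952e+00  a ← 48.895225 − (+5.896e-07/-2.952e+00) = 48.895225
iter 5: u=1.523482  f(a)=+0.000e+00  f'(a)=-2.952e+00  a ← 48.895225 − (+0.000e+00/-2.952e+00) = 48.895225
converged: |Δa| < 1e-12 after 5 iterations
sag = a·(cosh(S/(2a)) − 1) = 48.895225·(cosh(1.523482) − 1) = 68.603069
T_max/T_min = cosh(S/(2a)) = 2.403063

a=48.895 sag=68.603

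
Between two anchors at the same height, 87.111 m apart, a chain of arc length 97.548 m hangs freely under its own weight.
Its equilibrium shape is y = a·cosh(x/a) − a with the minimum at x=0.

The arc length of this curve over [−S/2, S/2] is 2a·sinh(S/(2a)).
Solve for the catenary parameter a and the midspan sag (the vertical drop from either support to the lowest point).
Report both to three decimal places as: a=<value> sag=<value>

a=52.270 sag=19.222

seed: a₀ = √(S³/(24(L−S))) = √(87.111³/(24·10.437)) = 51.370765
iter 1: u=0.847866  f(a)=+3.816e-01  f'(a)=-4.363e-01  a ← 51.370765 − (+3.816e-01/-4.363e-01) = 52.245442
iter 2: u=0.833671  f(a)=+9.965e-03  f'(a)=-4.138e-01  a ← 52.245442 − (+9.965e-03/-4.138e-01) = 52.269525
iter 3: u=0.833287  f(a)=+7.199e-06  f'(a)=-4.132e-01  a ← 52.269525 − (+7.199e-06/-4.132e-01) = 52.269542
iter 4: u=0.833286  f(a)=+3.752e-12  f'(a)=-4.132e-01  a ← 52.269542 − (+3.752e-12/-4.132e-01) = 52.269542
converged: |Δa| < 1e-12 after 4 iterations
sag = a·(cosh(S/(2a)) − 1) = 52.269542·(cosh(0.833286) − 1) = 19.221773
T_max/T_min = cosh(S/(2a)) = 1.367743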